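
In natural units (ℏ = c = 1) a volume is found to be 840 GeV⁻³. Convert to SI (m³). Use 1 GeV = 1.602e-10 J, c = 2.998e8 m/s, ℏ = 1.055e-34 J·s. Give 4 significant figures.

Volume is [L]³ = [E]⁻³·(ℏc)³.
1 GeV⁻³ → (ℏc)³ × (1 GeV in J)⁻³ = 7.696e-48 m³.
Result: 840 × 7.696e-48 = 6.465e-45 m³.

6.465e-45 m³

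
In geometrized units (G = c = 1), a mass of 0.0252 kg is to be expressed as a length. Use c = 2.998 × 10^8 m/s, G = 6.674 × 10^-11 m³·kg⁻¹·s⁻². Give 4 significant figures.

1.871 × 10^-29 m

In G = c = 1 units mass has dimensions of length; the conversion factor is G/c².
0.0252 kg × (G/c²) = 1.871 × 10^-29 m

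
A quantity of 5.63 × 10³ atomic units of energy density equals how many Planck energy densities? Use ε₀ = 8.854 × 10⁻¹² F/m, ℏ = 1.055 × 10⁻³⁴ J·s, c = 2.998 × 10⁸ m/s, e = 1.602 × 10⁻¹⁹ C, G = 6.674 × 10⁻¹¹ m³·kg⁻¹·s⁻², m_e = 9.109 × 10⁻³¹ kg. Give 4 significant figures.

atomic unit of energy density: u_au = E_h/a₀³ = m_e⁴e¹⁰/((4πε₀)⁵ℏ⁸) = 2.929 × 10¹³ J/m³
Planck energy density: u_P = c⁷/(ℏG²) = 4.632 × 10¹¹³ J/m³
5.63 × 10³ × 2.929 × 10¹³ / 4.632 × 10¹¹³ = 3.560 × 10⁻⁹⁷

3.560 × 10⁻⁹⁷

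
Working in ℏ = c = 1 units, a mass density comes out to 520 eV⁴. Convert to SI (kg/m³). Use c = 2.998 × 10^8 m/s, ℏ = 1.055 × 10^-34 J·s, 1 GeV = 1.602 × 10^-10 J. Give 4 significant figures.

Mass density is [E]/(c²[L]³) = [E]⁴/(ℏ³c⁵).
1 GeV⁴ → 1/(ℏ³c⁵) × (1 GeV in J)⁴ = 2.316 × 10^20 kg/m³.
Convert the energy scale: 520 eV⁴ = 5.20 × 10^-34 GeV⁴.
Result: 5.20 × 10^-34 × 2.316 × 10^20 = 1.204 × 10^-13 kg/m³.

1.204 × 10^-13 kg/m³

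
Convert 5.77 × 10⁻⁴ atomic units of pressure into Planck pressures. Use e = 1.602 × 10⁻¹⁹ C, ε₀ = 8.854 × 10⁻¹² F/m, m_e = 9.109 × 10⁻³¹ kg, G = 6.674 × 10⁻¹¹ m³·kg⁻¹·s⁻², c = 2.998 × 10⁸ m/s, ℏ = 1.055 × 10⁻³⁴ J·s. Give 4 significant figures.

3.649 × 10⁻¹⁰⁴

atomic unit of pressure: P_au = E_h/a₀³ = m_e⁴e¹⁰/((4πε₀)⁵ℏ⁸) = 2.929 × 10¹³ Pa
Planck pressure: p_P = c⁷/(ℏG²) = 4.632 × 10¹¹³ Pa
5.77 × 10⁻⁴ × 2.929 × 10¹³ / 4.632 × 10¹¹³ = 3.649 × 10⁻¹⁰⁴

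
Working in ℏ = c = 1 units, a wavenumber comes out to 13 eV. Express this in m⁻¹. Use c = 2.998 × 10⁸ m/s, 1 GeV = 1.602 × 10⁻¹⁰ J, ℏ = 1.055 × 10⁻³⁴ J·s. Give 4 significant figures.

6.584 × 10⁷ m⁻¹

Inverse length is [E]/(ℏc).
1 GeV → 1/(ℏc) × (1 GeV in J) = 5.065 × 10¹⁵ m⁻¹.
Convert the energy scale: 13 eV = 1.30 × 10⁻⁸ GeV.
Result: 1.30 × 10⁻⁸ × 5.065 × 10¹⁵ = 6.584 × 10⁷ m⁻¹.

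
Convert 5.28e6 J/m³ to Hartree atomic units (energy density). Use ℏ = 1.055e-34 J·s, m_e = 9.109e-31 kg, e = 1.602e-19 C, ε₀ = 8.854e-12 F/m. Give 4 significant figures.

atomic unit of energy density: u_au = E_h/a₀³ = m_e⁴e¹⁰/((4πε₀)⁵ℏ⁸) = 2.929e13 J/m³.
5.28e6 / 2.929e13 = 1.803e-7

1.803e-7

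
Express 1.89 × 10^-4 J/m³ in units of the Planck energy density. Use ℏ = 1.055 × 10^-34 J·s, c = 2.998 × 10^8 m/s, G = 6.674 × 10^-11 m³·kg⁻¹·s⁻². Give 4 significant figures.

Planck energy density: u_P = c⁷/(ℏG²) = 4.632 × 10^113 J/m³.
1.89 × 10^-4 / 4.632 × 10^113 = 4.080 × 10^-118

4.080 × 10^-118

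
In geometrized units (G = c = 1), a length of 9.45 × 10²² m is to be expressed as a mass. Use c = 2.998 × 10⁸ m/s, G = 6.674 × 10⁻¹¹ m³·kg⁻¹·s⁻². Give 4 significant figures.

1.273 × 10⁵⁰ kg

Length → mass via c²/G.
9.45 × 10²² m × (c²/G) = 1.273 × 10⁵⁰ kg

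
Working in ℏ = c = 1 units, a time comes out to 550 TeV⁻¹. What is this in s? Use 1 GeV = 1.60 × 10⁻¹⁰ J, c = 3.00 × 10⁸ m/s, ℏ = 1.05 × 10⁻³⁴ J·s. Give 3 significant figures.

A time is [E]⁻¹ in ℏ=c=1; restore one factor of ℏ.
1 GeV⁻¹ → ℏ × (1 GeV in J)⁻¹ = 6.56 × 10⁻²⁵ s.
Convert the energy scale: 550 TeV⁻¹ = 0.550 GeV⁻¹.
Result: 0.550 × 6.56 × 10⁻²⁵ = 3.61 × 10⁻²⁵ s.

3.61 × 10⁻²⁵ s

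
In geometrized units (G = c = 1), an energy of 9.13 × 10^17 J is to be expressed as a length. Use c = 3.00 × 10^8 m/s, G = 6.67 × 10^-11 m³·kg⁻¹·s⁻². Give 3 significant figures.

Energy → length via G/c⁴.
9.13 × 10^17 J × (G/c⁴) = 7.52 × 10^-27 m

7.52 × 10^-27 m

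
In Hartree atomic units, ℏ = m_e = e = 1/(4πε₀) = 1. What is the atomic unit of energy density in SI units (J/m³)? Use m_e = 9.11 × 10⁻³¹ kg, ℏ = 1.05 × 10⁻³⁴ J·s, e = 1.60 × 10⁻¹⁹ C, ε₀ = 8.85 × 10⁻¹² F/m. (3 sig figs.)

From ℏ = m_e = e = 1/(4πε₀) = 1 the energy density scale is u_au = E_h/a₀³ = m_e⁴e¹⁰/((4πε₀)⁵ℏ⁸).
E_h = 4.38 × 10⁻¹⁸ J
a₀ = 5.26 × 10⁻¹¹ m
E_h/a₀³ = 3.01 × 10¹³ J/m³

3.01 × 10¹³ J/m³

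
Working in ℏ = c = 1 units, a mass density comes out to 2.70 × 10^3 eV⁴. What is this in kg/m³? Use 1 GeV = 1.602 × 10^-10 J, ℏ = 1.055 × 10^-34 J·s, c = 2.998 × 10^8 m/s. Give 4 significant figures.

Mass density is [E]/(c²[L]³) = [E]⁴/(ℏ³c⁵).
1 GeV⁴ → 1/(ℏ³c⁵) × (1 GeV in J)⁴ = 2.316 × 10^20 kg/m³.
Convert the energy scale: 2.70 × 10^3 eV⁴ = 2.70 × 10^-33 GeV⁴.
Result: 2.70 × 10^-33 × 2.316 × 10^20 = 6.253 × 10^-13 kg/m³.

6.253 × 10^-13 kg/m³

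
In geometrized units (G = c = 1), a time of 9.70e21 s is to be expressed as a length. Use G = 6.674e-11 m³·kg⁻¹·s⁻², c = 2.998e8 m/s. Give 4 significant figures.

Time → length via c.
9.70e21 s × (c) = 2.908e30 m

2.908e30 m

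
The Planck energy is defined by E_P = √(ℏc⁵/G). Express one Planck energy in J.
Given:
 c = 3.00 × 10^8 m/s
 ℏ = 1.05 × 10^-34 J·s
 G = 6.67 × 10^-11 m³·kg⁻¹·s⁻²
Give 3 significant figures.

E_P = √(ℏc⁵/G)
  = √(3.83 × 10^18)
  = 1.96 × 10^9 J

1.96 × 10^9 J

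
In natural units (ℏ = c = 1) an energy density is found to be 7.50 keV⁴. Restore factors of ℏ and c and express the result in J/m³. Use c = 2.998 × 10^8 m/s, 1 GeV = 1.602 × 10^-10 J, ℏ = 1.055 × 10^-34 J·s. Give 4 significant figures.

1.561 × 10^14 J/m³

[E]/[L]³ = [E]⁴/(ℏc)³; restore (ℏc)⁻³.
1 GeV⁴ → 1/(ℏc)³ × (1 GeV in J)⁴ = 2.082 × 10^37 J/m³.
Convert the energy scale: 7.50 keV⁴ = 7.50 × 10^-24 GeV⁴.
Result: 7.50 × 10^-24 × 2.082 × 10^37 = 1.561 × 10^14 J/m³.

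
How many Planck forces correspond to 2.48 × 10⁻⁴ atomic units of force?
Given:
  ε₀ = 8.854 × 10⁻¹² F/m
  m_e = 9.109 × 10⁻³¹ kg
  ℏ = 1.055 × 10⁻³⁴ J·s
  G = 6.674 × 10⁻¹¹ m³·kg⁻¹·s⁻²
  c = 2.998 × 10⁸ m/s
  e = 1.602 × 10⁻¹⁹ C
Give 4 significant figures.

atomic unit of force: F_au = E_h/a₀ = m_e²e⁶/((4πε₀)³ℏ⁴) = 8.220 × 10⁻⁸ N
Planck force: F_P = c⁴/G = 1.210 × 10⁴⁴ N
2.48 × 10⁻⁴ × 8.220 × 10⁻⁸ / 1.210 × 10⁴⁴ = 1.684 × 10⁻⁵⁵

1.684 × 10⁻⁵⁵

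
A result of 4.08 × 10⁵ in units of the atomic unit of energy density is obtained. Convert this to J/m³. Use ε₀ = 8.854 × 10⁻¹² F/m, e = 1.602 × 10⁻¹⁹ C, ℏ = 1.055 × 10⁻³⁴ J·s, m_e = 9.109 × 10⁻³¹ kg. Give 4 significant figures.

1.195 × 10¹⁹ J/m³

One atomic unit of energy density: u_au = E_h/a₀³ = m_e⁴e¹⁰/((4πε₀)⁵ℏ⁸) = 2.929 × 10¹³ J/m³.
4.08 × 10⁵ × 2.929 × 10¹³ J/m³ = 1.195 × 10¹⁹ J/m³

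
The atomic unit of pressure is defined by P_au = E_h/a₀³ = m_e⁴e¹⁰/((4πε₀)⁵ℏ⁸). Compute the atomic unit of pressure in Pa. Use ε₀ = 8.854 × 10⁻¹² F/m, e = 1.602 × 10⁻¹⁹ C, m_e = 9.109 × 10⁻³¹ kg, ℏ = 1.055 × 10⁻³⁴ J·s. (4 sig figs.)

P_au = E_h/a₀³ = m_e⁴e¹⁰/((4πε₀)⁵ℏ⁸)
E_h = 4.354 × 10⁻¹⁸ J
a₀ = 5.297 × 10⁻¹¹ m
E_h/a₀³ = 2.929 × 10¹³ Pa

2.929 × 10¹³ Pa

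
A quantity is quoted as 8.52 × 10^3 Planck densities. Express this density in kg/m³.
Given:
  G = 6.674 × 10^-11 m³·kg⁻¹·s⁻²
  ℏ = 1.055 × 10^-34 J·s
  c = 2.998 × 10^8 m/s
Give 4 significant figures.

4.391 × 10^100 kg/m³

One Planck density: ρ_P = c⁵/(ℏG²) = 5.154 × 10^96 kg/m³.
8.52 × 10^3 × 5.154 × 10^96 kg/m³ = 4.391 × 10^100 kg/m³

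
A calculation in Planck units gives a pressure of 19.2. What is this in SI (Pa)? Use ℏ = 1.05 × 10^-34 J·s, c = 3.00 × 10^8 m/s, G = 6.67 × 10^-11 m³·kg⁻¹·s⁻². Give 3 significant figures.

8.99 × 10^114 Pa

One Planck pressure: p_P = c⁷/(ℏG²) = 4.68 × 10^113 Pa.
19.2 × 4.68 × 10^113 Pa = 8.99 × 10^114 Pa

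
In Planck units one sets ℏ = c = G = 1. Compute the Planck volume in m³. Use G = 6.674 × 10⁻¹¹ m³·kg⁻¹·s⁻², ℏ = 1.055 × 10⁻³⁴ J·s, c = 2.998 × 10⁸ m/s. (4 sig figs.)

4.224 × 10⁻¹⁰⁵ m³

V_P = (ℏG/c³)^(3/2)
  = √(1.784 × 10⁻²⁰⁹)
  = 4.224 × 10⁻¹⁰⁵ m³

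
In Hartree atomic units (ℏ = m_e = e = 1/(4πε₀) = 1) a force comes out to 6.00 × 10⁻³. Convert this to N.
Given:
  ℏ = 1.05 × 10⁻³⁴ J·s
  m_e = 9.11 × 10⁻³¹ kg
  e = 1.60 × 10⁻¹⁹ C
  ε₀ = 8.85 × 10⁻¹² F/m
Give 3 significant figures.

5.00 × 10⁻¹⁰ N

One atomic unit of force: F_au = E_h/a₀ = m_e²e⁶/((4πε₀)³ℏ⁴) = 8.33 × 10⁻⁸ N.
6.00 × 10⁻³ × 8.33 × 10⁻⁸ N = 5.00 × 10⁻¹⁰ N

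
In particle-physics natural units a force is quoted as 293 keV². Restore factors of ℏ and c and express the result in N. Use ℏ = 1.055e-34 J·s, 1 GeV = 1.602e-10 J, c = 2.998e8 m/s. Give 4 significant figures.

2.377e-4 N

Force is [E]/[L] = [E]²/(ℏc); restore (ℏc)⁻¹.
1 GeV² → 1/(ℏc) × (1 GeV in J)² = 8.114e5 N.
Convert the energy scale: 293 keV² = 2.93e-10 GeV².
Result: 2.93e-10 × 8.114e5 = 2.377e-4 N.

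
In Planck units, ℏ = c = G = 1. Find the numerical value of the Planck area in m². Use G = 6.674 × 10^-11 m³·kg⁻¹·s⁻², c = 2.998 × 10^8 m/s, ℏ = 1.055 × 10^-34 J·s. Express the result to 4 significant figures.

2.613 × 10^-70 m²

Dimensional analysis gives A_P = ℏG/c³.
  = 7.041 × 10^-45 / 2.695 × 10^25
  = 2.613 × 10^-70 m²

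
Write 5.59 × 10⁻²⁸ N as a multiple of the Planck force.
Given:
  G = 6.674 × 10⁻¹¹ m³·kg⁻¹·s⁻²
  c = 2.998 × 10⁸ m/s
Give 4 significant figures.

4.618 × 10⁻⁷²

Planck force: F_P = c⁴/G = 1.210 × 10⁴⁴ N.
5.59 × 10⁻²⁸ / 1.210 × 10⁴⁴ = 4.618 × 10⁻⁷²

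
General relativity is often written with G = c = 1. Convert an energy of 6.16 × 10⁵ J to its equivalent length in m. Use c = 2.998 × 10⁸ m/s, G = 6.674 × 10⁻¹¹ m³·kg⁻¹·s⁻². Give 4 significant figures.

Energy → length via G/c⁴.
6.16 × 10⁵ J × (G/c⁴) = 5.089 × 10⁻³⁹ m

5.089 × 10⁻³⁹ m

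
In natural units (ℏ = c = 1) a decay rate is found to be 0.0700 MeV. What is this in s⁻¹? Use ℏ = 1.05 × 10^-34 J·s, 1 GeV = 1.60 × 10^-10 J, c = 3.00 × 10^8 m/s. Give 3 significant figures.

1.07 × 10^20 s⁻¹

A rate is [E]/ℏ; divide by ℏ.
1 GeV → 1/ℏ × (1 GeV in J) = 1.52 × 10^24 s⁻¹.
Convert the energy scale: 0.0700 MeV = 7.00 × 10^-5 GeV.
Result: 7.00 × 10^-5 × 1.52 × 10^24 = 1.07 × 10^20 s⁻¹.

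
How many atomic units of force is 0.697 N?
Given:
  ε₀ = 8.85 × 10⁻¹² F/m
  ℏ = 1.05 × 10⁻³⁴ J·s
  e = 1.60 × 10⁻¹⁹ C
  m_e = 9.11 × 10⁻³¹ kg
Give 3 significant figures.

8.37 × 10⁶

atomic unit of force: F_au = E_h/a₀ = m_e²e⁶/((4πε₀)³ℏ⁴) = 8.33 × 10⁻⁸ N.
0.697 / 8.33 × 10⁻⁸ = 8.37 × 10⁶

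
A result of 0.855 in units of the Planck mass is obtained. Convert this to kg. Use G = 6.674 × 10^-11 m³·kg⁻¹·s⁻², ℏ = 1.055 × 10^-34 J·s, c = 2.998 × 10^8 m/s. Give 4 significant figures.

1.861 × 10^-8 kg

One Planck mass: m_P = √(ℏc/G) = 2.177 × 10^-8 kg.
0.855 × 2.177 × 10^-8 kg = 1.861 × 10^-8 kg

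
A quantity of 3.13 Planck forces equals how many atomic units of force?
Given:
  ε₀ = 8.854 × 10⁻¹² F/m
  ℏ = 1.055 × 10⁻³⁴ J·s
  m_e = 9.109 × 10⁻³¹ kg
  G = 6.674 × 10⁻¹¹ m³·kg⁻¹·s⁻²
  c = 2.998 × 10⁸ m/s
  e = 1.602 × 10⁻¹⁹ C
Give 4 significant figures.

Planck force: F_P = c⁴/G = 1.210 × 10⁴⁴ N
atomic unit of force: F_au = E_h/a₀ = m_e²e⁶/((4πε₀)³ℏ⁴) = 8.220 × 10⁻⁸ N
3.13 × 1.210 × 10⁴⁴ / 8.220 × 10⁻⁸ = 4.609 × 10⁵¹

4.609 × 10⁵¹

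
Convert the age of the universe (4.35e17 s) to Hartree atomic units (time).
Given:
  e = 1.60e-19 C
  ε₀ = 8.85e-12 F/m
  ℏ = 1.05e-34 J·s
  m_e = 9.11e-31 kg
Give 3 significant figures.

atomic unit of time: τ_au = (4πε₀)²ℏ³/(m_e e⁴) = 2.40e-17 s.
4.35e17 / 2.40e-17 = 1.81e34

1.81e34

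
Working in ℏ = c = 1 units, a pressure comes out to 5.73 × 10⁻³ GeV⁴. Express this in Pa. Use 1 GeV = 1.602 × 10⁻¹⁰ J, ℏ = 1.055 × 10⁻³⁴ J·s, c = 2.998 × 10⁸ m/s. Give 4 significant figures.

Pressure is [E]/[L]³ = [E]⁴/(ℏc)³.
1 GeV⁴ → 1/(ℏc)³ × (1 GeV in J)⁴ = 2.082 × 10³⁷ Pa.
Result: 5.73 × 10⁻³ × 2.082 × 10³⁷ = 1.193 × 10³⁵ Pa.

1.193 × 10³⁵ Pa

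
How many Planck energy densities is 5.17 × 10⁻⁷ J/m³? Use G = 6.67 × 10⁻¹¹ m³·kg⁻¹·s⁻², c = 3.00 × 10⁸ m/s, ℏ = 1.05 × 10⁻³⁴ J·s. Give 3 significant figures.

1.10 × 10⁻¹²⁰

Planck energy density: u_P = c⁷/(ℏG²) = 4.68 × 10¹¹³ J/m³.
5.17 × 10⁻⁷ / 4.68 × 10¹¹³ = 1.10 × 10⁻¹²⁰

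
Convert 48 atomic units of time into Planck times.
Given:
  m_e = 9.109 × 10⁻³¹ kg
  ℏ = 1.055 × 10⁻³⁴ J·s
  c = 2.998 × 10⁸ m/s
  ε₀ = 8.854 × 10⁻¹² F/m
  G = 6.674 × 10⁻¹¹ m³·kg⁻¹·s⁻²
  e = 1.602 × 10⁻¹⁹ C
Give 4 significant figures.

atomic unit of time: τ_au = (4πε₀)²ℏ³/(m_e e⁴) = 2.423 × 10⁻¹⁷ s
Planck time: t_P = √(ℏG/c⁵) = 5.392 × 10⁻⁴⁴ s
48 × 2.423 × 10⁻¹⁷ / 5.392 × 10⁻⁴⁴ = 2.157 × 10²⁸

2.157 × 10²⁸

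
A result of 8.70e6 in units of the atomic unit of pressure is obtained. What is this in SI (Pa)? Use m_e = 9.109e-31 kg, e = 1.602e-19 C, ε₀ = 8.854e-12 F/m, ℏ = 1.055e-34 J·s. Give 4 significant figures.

2.548e20 Pa

One atomic unit of pressure: P_au = E_h/a₀³ = m_e⁴e¹⁰/((4πε₀)⁵ℏ⁸) = 2.929e13 Pa.
8.70e6 × 2.929e13 Pa = 2.548e20 Pa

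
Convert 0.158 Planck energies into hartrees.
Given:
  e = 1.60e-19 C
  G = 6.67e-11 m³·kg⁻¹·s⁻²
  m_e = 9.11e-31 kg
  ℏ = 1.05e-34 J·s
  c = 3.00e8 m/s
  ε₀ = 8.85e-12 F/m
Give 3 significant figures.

7.06e25

Planck energy: E_P = √(ℏc⁵/G) = 1.96e9 J
hartree: E_h = m_e e⁴/(4πε₀ℏ)² = 4.38e-18 J
0.158 × 1.96e9 / 4.38e-18 = 7.06e25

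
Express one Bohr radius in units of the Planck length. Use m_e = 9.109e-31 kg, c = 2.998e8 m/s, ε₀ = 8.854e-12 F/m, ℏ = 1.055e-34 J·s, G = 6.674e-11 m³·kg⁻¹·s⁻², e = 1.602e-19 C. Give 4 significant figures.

3.277e24

Bohr radius: a₀ = 4πε₀ℏ²/(m_e e²) = 5.297e-11 m
Planck length: ℓ_P = √(ℏG/c³) = 1.616e-35 m
ratio = 5.297e-11 / 1.616e-35 = 3.277e24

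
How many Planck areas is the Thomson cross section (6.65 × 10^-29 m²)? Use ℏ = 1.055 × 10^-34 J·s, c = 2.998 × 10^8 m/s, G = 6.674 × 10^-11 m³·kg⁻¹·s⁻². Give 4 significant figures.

2.545 × 10^41

Planck area: A_P = ℏG/c³ = 2.613 × 10^-70 m².
6.65 × 10^-29 / 2.613 × 10^-70 = 2.545 × 10^41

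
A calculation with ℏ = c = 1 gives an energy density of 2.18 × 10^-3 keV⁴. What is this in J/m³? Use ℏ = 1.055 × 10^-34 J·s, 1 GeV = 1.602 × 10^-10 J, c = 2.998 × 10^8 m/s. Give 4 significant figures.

[E]/[L]³ = [E]⁴/(ℏc)³; restore (ℏc)⁻³.
1 GeV⁴ → 1/(ℏc)³ × (1 GeV in J)⁴ = 2.082 × 10^37 J/m³.
Convert the energy scale: 2.18 × 10^-3 keV⁴ = 2.18 × 10^-27 GeV⁴.
Result: 2.18 × 10^-27 × 2.082 × 10^37 = 4.538 × 10^10 J/m³.

4.538 × 10^10 J/m³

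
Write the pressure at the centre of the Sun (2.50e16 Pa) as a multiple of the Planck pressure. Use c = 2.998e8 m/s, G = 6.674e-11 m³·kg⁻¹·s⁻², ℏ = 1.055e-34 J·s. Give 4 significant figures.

Planck pressure: p_P = c⁷/(ℏG²) = 4.632e113 Pa.
2.50e16 / 4.632e113 = 5.397e-98

5.397e-98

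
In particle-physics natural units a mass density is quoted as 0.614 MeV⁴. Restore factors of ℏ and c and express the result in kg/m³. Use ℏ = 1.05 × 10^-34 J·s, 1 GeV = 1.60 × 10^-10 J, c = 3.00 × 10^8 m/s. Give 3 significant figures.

Mass density is [E]/(c²[L]³) = [E]⁴/(ℏ³c⁵).
1 GeV⁴ → 1/(ℏ³c⁵) × (1 GeV in J)⁴ = 2.33 × 10^20 kg/m³.
Convert the energy scale: 0.614 MeV⁴ = 6.14 × 10^-13 GeV⁴.
Result: 6.14 × 10^-13 × 2.33 × 10^20 = 1.43 × 10^8 kg/m³.

1.43 × 10^8 kg/m³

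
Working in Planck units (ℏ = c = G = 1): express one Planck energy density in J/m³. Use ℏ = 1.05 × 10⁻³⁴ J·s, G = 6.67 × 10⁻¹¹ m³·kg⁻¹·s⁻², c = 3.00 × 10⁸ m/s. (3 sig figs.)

4.68 × 10¹¹³ J/m³

Dimensional analysis gives u_P = c⁷/(ℏG²).
  = 2.19 × 10⁵⁹ / 4.67 × 10⁻⁵⁵
  = 4.68 × 10¹¹³ J/m³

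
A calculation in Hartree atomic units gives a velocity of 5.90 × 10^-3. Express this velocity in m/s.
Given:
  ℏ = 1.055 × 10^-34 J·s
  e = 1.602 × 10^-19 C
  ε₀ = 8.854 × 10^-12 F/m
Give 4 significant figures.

1.290 × 10^4 m/s

One atomic unit of velocity: v_au = e²/(4πε₀ℏ) = 2.186 × 10^6 m/s.
5.90 × 10^-3 × 2.186 × 10^6 m/s = 1.290 × 10^4 m/s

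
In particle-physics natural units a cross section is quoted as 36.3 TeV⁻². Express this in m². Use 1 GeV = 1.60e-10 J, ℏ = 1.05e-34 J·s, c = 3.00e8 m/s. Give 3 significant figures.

1.41e-36 m²

Area is [L]² = [E]⁻²·(ℏc)²; restore (ℏc)².
1 GeV⁻² → (ℏc)² × (1 GeV in J)⁻² = 3.88e-32 m².
Convert the energy scale: 36.3 TeV⁻² = 3.63e-5 GeV⁻².
Result: 3.63e-5 × 3.88e-32 = 1.41e-36 m².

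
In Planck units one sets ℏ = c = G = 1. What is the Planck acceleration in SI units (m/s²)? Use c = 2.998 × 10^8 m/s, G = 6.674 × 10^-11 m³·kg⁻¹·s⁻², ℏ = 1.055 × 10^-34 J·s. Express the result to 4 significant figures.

5.560 × 10^51 m/s²

a_P = √(c⁷/(ℏG))
  = √(3.092 × 10^103)
  = 5.560 × 10^51 m/s²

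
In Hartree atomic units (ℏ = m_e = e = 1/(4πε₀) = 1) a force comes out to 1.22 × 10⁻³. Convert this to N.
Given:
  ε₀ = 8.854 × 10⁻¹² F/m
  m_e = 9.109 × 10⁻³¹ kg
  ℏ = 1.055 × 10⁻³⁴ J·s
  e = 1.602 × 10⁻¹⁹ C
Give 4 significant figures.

One atomic unit of force: F_au = E_h/a₀ = m_e²e⁶/((4πε₀)³ℏ⁴) = 8.220 × 10⁻⁸ N.
1.22 × 10⁻³ × 8.220 × 10⁻⁸ N = 1.003 × 10⁻¹⁰ N

1.003 × 10⁻¹⁰ N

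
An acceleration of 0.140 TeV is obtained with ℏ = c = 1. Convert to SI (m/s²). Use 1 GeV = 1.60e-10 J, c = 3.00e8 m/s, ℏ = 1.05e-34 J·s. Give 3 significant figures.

Acceleration is [L]/[T]² = c·[E]/ℏ.
1 GeV → c/ℏ × (1 GeV in J) = 4.57e32 m/s².
Convert the energy scale: 0.140 TeV = 140 GeV.
Result: 140 × 4.57e32 = 6.40e34 m/s².

6.40e34 m/s²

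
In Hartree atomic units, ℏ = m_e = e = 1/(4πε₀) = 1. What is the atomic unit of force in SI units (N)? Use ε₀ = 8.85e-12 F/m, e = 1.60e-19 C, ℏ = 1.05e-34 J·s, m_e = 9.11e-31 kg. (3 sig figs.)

Dimensional analysis gives F_au = E_h/a₀ = m_e²e⁶/((4πε₀)³ℏ⁴).
E_h = 4.38e-18 J
a₀ = 5.26e-11 m
E_h/a₀ = 8.33e-8 N

8.33e-8 N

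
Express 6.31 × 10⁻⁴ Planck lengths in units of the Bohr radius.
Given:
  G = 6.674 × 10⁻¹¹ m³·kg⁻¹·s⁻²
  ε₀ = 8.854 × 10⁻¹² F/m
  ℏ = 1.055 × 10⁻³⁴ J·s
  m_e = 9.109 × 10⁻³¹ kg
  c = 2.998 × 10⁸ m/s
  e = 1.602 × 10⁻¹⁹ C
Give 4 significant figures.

Planck length: ℓ_P = √(ℏG/c³) = 1.616 × 10⁻³⁵ m
Bohr radius: a₀ = 4πε₀ℏ²/(m_e e²) = 5.297 × 10⁻¹¹ m
6.31 × 10⁻⁴ × 1.616 × 10⁻³⁵ / 5.297 × 10⁻¹¹ = 1.925 × 10⁻²⁸

1.925 × 10⁻²⁸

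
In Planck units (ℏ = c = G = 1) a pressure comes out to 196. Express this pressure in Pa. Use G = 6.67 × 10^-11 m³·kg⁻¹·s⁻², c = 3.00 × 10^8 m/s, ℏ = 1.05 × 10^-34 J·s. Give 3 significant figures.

One Planck pressure: p_P = c⁷/(ℏG²) = 4.68 × 10^113 Pa.
196 × 4.68 × 10^113 Pa = 9.18 × 10^115 Pa

9.18 × 10^115 Pa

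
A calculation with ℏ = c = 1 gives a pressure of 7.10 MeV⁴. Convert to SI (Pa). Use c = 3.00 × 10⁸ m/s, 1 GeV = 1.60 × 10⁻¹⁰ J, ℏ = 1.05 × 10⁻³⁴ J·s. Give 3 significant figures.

Pressure is [E]/[L]³ = [E]⁴/(ℏc)³.
1 GeV⁴ → 1/(ℏc)³ × (1 GeV in J)⁴ = 2.10 × 10³⁷ Pa.
Convert the energy scale: 7.10 MeV⁴ = 7.10 × 10⁻¹² GeV⁴.
Result: 7.10 × 10⁻¹² × 2.10 × 10³⁷ = 1.49 × 10²⁶ Pa.

1.49 × 10²⁶ Pa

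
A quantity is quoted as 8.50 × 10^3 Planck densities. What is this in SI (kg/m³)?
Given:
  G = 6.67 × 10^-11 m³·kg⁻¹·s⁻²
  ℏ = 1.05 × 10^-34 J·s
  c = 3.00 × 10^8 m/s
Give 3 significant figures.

4.42 × 10^100 kg/m³

One Planck density: ρ_P = c⁵/(ℏG²) = 5.20 × 10^96 kg/m³.
8.50 × 10^3 × 5.20 × 10^96 kg/m³ = 4.42 × 10^100 kg/m³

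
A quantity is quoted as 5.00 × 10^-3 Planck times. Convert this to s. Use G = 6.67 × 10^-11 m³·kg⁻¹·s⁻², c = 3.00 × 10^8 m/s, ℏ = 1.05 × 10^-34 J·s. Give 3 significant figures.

2.68 × 10^-46 s

One Planck time: t_P = √(ℏG/c⁵) = 5.37 × 10^-44 s.
5.00 × 10^-3 × 5.37 × 10^-44 s = 2.68 × 10^-46 s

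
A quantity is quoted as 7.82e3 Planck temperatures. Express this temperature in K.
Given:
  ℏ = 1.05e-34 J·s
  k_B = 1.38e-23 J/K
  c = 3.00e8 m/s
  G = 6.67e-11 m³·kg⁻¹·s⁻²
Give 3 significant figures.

1.11e36 K

One Planck temperature: T_P = √(ℏc⁵/G) / k_B = 1.42e32 K.
7.82e3 × 1.42e32 K = 1.11e36 K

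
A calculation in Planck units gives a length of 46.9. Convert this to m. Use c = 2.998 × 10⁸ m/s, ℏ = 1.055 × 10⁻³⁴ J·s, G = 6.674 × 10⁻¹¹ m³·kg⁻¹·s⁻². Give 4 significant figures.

7.581 × 10⁻³⁴ m

One Planck length: ℓ_P = √(ℏG/c³) = 1.616 × 10⁻³⁵ m.
46.9 × 1.616 × 10⁻³⁵ m = 7.581 × 10⁻³⁴ m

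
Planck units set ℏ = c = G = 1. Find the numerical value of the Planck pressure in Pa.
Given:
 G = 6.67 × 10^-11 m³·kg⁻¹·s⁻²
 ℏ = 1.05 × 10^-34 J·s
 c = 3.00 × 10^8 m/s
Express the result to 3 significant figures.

From ℏ = c = G = 1 the pressure scale is p_P = c⁷/(ℏG²).
  = 2.19 × 10^59 / 4.67 × 10^-55
  = 4.68 × 10^113 Pa

4.68 × 10^113 Pa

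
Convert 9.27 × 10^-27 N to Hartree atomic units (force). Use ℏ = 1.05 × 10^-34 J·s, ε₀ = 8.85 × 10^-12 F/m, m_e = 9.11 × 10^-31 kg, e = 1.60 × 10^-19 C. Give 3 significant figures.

atomic unit of force: F_au = E_h/a₀ = m_e²e⁶/((4πε₀)³ℏ⁴) = 8.33 × 10^-8 N.
9.27 × 10^-27 / 8.33 × 10^-8 = 1.11 × 10^-19

1.11 × 10^-19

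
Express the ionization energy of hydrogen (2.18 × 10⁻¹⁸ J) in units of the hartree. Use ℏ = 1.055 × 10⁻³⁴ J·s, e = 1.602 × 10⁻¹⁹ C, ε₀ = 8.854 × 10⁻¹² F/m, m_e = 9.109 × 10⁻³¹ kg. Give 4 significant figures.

hartree: E_h = m_e e⁴/(4πε₀ℏ)² = 4.354 × 10⁻¹⁸ J.
2.18 × 10⁻¹⁸ / 4.354 × 10⁻¹⁸ = 0.5007

0.5007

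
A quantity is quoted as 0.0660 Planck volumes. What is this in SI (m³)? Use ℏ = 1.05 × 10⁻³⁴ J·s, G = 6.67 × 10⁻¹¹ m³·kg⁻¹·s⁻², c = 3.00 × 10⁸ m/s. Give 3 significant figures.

One Planck volume: V_P = (ℏG/c³)^(3/2) = 4.18 × 10⁻¹⁰⁵ m³.
0.0660 × 4.18 × 10⁻¹⁰⁵ m³ = 2.76 × 10⁻¹⁰⁶ m³

2.76 × 10⁻¹⁰⁶ m³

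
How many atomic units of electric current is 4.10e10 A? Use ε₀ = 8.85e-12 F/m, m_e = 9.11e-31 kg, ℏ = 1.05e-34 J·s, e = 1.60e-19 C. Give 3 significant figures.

atomic unit of electric current: I_au = e E_h/ℏ = m_e e⁵/((4πε₀)²ℏ³) = 6.67e-3 A.
4.10e10 / 6.67e-3 = 6.15e12

6.15e12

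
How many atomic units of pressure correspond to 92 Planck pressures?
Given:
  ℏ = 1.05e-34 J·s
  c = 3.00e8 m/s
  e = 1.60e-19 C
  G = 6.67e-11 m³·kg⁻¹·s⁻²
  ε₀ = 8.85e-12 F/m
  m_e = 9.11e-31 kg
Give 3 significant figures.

Planck pressure: p_P = c⁷/(ℏG²) = 4.68e113 Pa
atomic unit of pressure: P_au = E_h/a₀³ = m_e⁴e¹⁰/((4πε₀)⁵ℏ⁸) = 3.01e13 Pa
92 × 4.68e113 / 3.01e13 = 1.43e102

1.43e102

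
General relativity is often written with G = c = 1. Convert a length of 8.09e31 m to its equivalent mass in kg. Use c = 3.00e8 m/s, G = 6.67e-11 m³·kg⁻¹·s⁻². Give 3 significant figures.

1.09e59 kg

Length → mass via c²/G.
8.09e31 m × (c²/G) = 1.09e59 kg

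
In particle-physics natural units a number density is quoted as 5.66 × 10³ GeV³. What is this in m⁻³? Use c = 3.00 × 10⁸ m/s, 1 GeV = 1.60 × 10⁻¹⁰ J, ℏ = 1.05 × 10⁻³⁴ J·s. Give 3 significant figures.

Number density is [L]⁻³ = [E]³/(ℏc)³.
1 GeV³ → 1/(ℏc)³ × (1 GeV in J)³ = 1.31 × 10⁴⁷ m⁻³.
Result: 5.66 × 10³ × 1.31 × 10⁴⁷ = 7.42 × 10⁵⁰ m⁻³.

7.42 × 10⁵⁰ m⁻³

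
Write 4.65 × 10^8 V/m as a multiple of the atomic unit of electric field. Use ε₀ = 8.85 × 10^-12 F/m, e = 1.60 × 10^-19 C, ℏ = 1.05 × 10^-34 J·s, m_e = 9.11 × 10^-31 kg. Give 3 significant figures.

8.93 × 10^-4

atomic unit of electric field: E_au = E_h/(e a₀) = m_e²e⁵/((4πε₀)³ℏ⁴) = 5.20 × 10^11 V/m.
4.65 × 10^8 / 5.20 × 10^11 = 8.93 × 10^-4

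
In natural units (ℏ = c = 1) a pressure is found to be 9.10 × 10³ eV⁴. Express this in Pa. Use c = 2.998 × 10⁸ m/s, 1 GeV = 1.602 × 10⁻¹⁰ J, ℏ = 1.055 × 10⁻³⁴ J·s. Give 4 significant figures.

Pressure is [E]/[L]³ = [E]⁴/(ℏc)³.
1 GeV⁴ → 1/(ℏc)³ × (1 GeV in J)⁴ = 2.082 × 10³⁷ Pa.
Convert the energy scale: 9.10 × 10³ eV⁴ = 9.10 × 10⁻³³ GeV⁴.
Result: 9.10 × 10⁻³³ × 2.082 × 10³⁷ = 1.894 × 10⁵ Pa.

1.894 × 10⁵ Pa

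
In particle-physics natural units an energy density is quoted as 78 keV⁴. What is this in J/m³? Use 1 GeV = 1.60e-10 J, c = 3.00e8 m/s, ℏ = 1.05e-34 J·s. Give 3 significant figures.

1.64e15 J/m³

[E]/[L]³ = [E]⁴/(ℏc)³; restore (ℏc)⁻³.
1 GeV⁴ → 1/(ℏc)³ × (1 GeV in J)⁴ = 2.10e37 J/m³.
Convert the energy scale: 78 keV⁴ = 7.80e-23 GeV⁴.
Result: 7.80e-23 × 2.10e37 = 1.64e15 J/m³.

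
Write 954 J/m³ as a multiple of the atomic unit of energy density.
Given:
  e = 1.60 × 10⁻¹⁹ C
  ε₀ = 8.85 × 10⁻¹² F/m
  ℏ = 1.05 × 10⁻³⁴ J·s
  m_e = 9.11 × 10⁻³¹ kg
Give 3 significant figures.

atomic unit of energy density: u_au = E_h/a₀³ = m_e⁴e¹⁰/((4πε₀)⁵ℏ⁸) = 3.01 × 10¹³ J/m³.
954 / 3.01 × 10¹³ = 3.17 × 10⁻¹¹

3.17 × 10⁻¹¹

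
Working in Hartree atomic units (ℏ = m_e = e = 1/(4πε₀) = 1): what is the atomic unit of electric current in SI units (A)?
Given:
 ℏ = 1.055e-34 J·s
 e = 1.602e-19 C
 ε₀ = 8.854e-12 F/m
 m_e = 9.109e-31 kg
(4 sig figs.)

6.612e-3 A

The unique combination of the constants set to 1 with dimensions of current is I_au = e E_h/ℏ = m_e e⁵/((4πε₀)²ℏ³).
E_h = 4.354e-18 J
e·E_h/ℏ = 6.612e-3 A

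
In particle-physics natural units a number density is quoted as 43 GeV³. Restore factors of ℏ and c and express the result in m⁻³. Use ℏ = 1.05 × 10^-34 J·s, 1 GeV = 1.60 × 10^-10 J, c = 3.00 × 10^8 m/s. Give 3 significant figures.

Number density is [L]⁻³ = [E]³/(ℏc)³.
1 GeV³ → 1/(ℏc)³ × (1 GeV in J)³ = 1.31 × 10^47 m⁻³.
Result: 43 × 1.31 × 10^47 = 5.64 × 10^48 m⁻³.

5.64 × 10^48 m⁻³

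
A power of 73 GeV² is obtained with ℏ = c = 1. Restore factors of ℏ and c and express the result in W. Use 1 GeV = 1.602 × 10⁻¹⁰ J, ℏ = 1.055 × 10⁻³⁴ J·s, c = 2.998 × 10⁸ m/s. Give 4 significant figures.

Power is [E]/[T] = [E]²/ℏ.
1 GeV² → 1/ℏ × (1 GeV in J)² = 2.433 × 10¹⁴ W.
Result: 73 × 2.433 × 10¹⁴ = 1.776 × 10¹⁶ W.

1.776 × 10¹⁶ W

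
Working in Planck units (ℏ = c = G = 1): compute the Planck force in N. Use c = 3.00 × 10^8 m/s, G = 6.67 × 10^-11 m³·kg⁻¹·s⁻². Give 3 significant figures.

From ℏ = c = G = 1 the force scale is F_P = c⁴/G.
  = 8.10 × 10^33 / 6.67 × 10^-11
  = 1.21 × 10^44 N

1.21 × 10^44 N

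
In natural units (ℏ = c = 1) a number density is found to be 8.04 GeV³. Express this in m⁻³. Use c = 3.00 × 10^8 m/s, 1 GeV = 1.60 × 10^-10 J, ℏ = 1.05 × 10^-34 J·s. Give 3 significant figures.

Number density is [L]⁻³ = [E]³/(ℏc)³.
1 GeV³ → 1/(ℏc)³ × (1 GeV in J)³ = 1.31 × 10^47 m⁻³.
Result: 8.04 × 1.31 × 10^47 = 1.05 × 10^48 m⁻³.

1.05 × 10^48 m⁻³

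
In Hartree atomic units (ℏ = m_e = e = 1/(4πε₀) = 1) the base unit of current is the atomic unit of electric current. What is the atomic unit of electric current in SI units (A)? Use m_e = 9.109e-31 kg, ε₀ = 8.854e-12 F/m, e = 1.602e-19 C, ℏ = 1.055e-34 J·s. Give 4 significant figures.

6.612e-3 A

I_au = e E_h/ℏ = m_e e⁵/((4πε₀)²ℏ³)
E_h = 4.354e-18 J
e·E_h/ℏ = 6.612e-3 A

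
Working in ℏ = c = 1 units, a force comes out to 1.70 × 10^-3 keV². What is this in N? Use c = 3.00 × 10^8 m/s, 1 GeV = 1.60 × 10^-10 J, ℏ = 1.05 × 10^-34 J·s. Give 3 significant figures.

Force is [E]/[L] = [E]²/(ℏc); restore (ℏc)⁻¹.
1 GeV² → 1/(ℏc) × (1 GeV in J)² = 8.13 × 10^5 N.
Convert the energy scale: 1.70 × 10^-3 keV² = 1.70 × 10^-15 GeV².
Result: 1.70 × 10^-15 × 8.13 × 10^5 = 1.38 × 10^-9 N.

1.38 × 10^-9 N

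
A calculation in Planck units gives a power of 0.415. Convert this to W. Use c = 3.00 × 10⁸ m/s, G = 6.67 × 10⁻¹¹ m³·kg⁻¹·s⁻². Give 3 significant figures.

One Planck power: P_P = c⁵/G = 3.64 × 10⁵² W.
0.415 × 3.64 × 10⁵² W = 1.51 × 10⁵² W

1.51 × 10⁵² W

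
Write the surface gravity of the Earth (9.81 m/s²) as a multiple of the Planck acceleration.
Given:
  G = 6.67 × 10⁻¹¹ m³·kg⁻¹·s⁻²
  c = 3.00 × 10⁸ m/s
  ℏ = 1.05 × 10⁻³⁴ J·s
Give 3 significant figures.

1.76 × 10⁻⁵¹

Planck acceleration: a_P = √(c⁷/(ℏG)) = 5.59 × 10⁵¹ m/s².
9.81 / 5.59 × 10⁵¹ = 1.76 × 10⁻⁵¹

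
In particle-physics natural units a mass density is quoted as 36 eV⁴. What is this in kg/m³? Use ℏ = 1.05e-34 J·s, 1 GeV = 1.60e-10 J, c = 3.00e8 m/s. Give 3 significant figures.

Mass density is [E]/(c²[L]³) = [E]⁴/(ℏ³c⁵).
1 GeV⁴ → 1/(ℏ³c⁵) × (1 GeV in J)⁴ = 2.33e20 kg/m³.
Convert the energy scale: 36 eV⁴ = 3.60e-35 GeV⁴.
Result: 3.60e-35 × 2.33e20 = 8.39e-15 kg/m³.

8.39e-15 kg/m³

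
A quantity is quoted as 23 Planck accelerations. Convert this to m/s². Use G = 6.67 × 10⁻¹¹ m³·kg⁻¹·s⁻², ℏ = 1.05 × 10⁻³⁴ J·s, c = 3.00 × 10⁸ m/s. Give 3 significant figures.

One Planck acceleration: a_P = √(c⁷/(ℏG)) = 5.59 × 10⁵¹ m/s².
23 × 5.59 × 10⁵¹ m/s² = 1.29 × 10⁵³ m/s²

1.29 × 10⁵³ m/s²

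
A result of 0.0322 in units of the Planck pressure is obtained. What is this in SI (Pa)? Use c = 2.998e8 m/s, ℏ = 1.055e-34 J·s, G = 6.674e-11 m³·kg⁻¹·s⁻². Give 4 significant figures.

1.492e112 Pa

One Planck pressure: p_P = c⁷/(ℏG²) = 4.632e113 Pa.
0.0322 × 4.632e113 Pa = 1.492e112 Pa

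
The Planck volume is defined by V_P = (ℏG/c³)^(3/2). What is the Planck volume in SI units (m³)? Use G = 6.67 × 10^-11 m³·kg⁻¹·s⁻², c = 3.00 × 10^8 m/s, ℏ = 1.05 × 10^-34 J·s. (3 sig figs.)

V_P = (ℏG/c³)^(3/2)
  = √(1.75 × 10^-209)
  = 4.18 × 10^-105 m³

4.18 × 10^-105 m³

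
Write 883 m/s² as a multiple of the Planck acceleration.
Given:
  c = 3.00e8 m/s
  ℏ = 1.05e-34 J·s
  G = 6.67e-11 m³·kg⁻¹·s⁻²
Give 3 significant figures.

1.58e-49

Planck acceleration: a_P = √(c⁷/(ℏG)) = 5.59e51 m/s².
883 / 5.59e51 = 1.58e-49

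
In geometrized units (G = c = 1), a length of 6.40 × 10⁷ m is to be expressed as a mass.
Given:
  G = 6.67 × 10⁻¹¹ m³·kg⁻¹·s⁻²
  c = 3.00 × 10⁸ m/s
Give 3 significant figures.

8.64 × 10³⁴ kg

Length → mass via c²/G.
6.40 × 10⁷ m × (c²/G) = 8.64 × 10³⁴ kg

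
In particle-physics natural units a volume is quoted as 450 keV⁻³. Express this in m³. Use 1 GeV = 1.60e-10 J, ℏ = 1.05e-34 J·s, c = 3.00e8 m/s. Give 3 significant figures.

3.43e-27 m³

Volume is [L]³ = [E]⁻³·(ℏc)³.
1 GeV⁻³ → (ℏc)³ × (1 GeV in J)⁻³ = 7.63e-48 m³.
Convert the energy scale: 450 keV⁻³ = 4.50e20 GeV⁻³.
Result: 4.50e20 × 7.63e-48 = 3.43e-27 m³.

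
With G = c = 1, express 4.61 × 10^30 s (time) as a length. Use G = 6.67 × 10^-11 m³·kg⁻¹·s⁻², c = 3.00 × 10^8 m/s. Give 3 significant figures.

Time → length via c.
4.61 × 10^30 s × (c) = 1.38 × 10^39 m

1.38 × 10^39 m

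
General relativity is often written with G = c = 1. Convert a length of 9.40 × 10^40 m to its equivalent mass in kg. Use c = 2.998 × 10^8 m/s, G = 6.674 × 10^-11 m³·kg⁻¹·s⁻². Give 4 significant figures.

1.266 × 10^68 kg

Length → mass via c²/G.
9.40 × 10^40 m × (c²/G) = 1.266 × 10^68 kg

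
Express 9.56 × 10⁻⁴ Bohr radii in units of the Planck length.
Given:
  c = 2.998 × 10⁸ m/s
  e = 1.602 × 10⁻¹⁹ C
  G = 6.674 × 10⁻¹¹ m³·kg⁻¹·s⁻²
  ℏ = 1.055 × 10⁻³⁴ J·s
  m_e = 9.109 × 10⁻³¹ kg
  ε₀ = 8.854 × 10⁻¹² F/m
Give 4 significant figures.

Bohr radius: a₀ = 4πε₀ℏ²/(m_e e²) = 5.297 × 10⁻¹¹ m
Planck length: ℓ_P = √(ℏG/c³) = 1.616 × 10⁻³⁵ m
9.56 × 10⁻⁴ × 5.297 × 10⁻¹¹ / 1.616 × 10⁻³⁵ = 3.133 × 10²¹

3.133 × 10²¹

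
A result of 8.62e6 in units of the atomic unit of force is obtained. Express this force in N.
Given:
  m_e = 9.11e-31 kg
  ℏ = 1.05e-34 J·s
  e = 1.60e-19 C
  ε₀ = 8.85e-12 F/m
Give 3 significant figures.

One atomic unit of force: F_au = E_h/a₀ = m_e²e⁶/((4πε₀)³ℏ⁴) = 8.33e-8 N.
8.62e6 × 8.33e-8 N = 0.718 N

0.718 N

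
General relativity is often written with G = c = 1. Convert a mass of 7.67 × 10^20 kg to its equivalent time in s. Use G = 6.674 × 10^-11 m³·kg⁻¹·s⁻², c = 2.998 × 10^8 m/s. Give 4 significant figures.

1.900 × 10^-15 s

Mass → time via G/c³.
7.67 × 10^20 kg × (G/c³) = 1.900 × 10^-15 s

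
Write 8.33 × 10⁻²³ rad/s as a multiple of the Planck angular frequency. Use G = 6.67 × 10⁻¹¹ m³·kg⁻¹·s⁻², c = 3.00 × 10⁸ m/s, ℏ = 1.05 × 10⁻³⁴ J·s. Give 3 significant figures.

Planck angular frequency: ω_P = √(c⁵/(ℏG)) = 1.86 × 10⁴³ rad/s.
8.33 × 10⁻²³ / 1.86 × 10⁴³ = 4.47 × 10⁻⁶⁶

4.47 × 10⁻⁶⁶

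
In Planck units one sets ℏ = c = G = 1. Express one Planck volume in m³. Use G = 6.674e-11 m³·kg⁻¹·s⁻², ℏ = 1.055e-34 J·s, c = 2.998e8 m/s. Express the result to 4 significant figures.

V_P = (ℏG/c³)^(3/2)
  = √(1.784e-209)
  = 4.224e-105 m³

4.224e-105 m³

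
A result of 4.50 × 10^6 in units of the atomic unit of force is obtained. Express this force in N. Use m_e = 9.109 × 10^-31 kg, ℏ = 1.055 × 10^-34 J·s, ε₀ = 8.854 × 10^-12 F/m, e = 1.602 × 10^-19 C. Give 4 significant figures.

0.3699 N

One atomic unit of force: F_au = E_h/a₀ = m_e²e⁶/((4πε₀)³ℏ⁴) = 8.220 × 10^-8 N.
4.50 × 10^6 × 8.220 × 10^-8 N = 0.3699 N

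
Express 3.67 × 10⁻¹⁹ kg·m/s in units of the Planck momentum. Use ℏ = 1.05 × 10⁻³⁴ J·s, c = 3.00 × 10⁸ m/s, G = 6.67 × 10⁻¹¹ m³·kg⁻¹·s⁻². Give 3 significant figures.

5.63 × 10⁻²⁰

Planck momentum: p_P = √(ℏc³/G) = 6.52 kg·m/s.
3.67 × 10⁻¹⁹ / 6.52 = 5.63 × 10⁻²⁰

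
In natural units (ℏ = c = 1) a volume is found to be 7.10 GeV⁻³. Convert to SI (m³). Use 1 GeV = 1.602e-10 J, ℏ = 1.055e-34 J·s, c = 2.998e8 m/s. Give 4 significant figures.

Volume is [L]³ = [E]⁻³·(ℏc)³.
1 GeV⁻³ → (ℏc)³ × (1 GeV in J)⁻³ = 7.696e-48 m³.
Result: 7.10 × 7.696e-48 = 5.464e-47 m³.

5.464e-47 m³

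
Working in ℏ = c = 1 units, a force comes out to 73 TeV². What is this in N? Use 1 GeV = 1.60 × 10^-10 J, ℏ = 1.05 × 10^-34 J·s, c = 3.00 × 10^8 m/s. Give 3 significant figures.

5.93 × 10^13 N

Force is [E]/[L] = [E]²/(ℏc); restore (ℏc)⁻¹.
1 GeV² → 1/(ℏc) × (1 GeV in J)² = 8.13 × 10^5 N.
Convert the energy scale: 73 TeV² = 7.30 × 10^7 GeV².
Result: 7.30 × 10^7 × 8.13 × 10^5 = 5.93 × 10^13 N.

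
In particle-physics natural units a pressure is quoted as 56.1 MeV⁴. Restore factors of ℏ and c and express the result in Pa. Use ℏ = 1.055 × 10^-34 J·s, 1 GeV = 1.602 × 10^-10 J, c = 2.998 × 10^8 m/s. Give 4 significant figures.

Pressure is [E]/[L]³ = [E]⁴/(ℏc)³.
1 GeV⁴ → 1/(ℏc)³ × (1 GeV in J)⁴ = 2.082 × 10^37 Pa.
Convert the energy scale: 56.1 MeV⁴ = 5.61 × 10^-11 GeV⁴.
Result: 5.61 × 10^-11 × 2.082 × 10^37 = 1.168 × 10^27 Pa.

1.168 × 10^27 Pa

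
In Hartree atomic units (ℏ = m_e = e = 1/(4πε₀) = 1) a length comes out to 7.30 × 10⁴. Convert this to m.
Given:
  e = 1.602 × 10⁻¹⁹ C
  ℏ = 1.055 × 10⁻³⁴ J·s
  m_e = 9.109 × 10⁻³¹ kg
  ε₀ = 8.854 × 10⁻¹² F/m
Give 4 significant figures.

3.867 × 10⁻⁶ m

One Bohr radius: a₀ = 4πε₀ℏ²/(m_e e²) = 5.297 × 10⁻¹¹ m.
7.30 × 10⁴ × 5.297 × 10⁻¹¹ m = 3.867 × 10⁻⁶ m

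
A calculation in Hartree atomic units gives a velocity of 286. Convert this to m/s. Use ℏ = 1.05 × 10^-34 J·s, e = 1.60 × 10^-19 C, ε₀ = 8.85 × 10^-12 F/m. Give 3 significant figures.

6.27 × 10^8 m/s

One atomic unit of velocity: v_au = e²/(4πε₀ℏ) = 2.19 × 10^6 m/s.
286 × 2.19 × 10^6 m/s = 6.27 × 10^8 m/s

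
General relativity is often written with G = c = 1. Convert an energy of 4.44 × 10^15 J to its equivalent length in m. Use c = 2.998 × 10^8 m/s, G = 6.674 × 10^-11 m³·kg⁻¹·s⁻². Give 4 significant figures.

3.668 × 10^-29 m

Energy → length via G/c⁴.
4.44 × 10^15 J × (G/c⁴) = 3.668 × 10^-29 m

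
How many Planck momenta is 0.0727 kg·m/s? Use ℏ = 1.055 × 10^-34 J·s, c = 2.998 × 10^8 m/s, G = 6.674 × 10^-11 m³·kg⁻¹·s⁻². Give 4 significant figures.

0.01114

Planck momentum: p_P = √(ℏc³/G) = 6.527 kg·m/s.
0.0727 / 6.527 = 0.01114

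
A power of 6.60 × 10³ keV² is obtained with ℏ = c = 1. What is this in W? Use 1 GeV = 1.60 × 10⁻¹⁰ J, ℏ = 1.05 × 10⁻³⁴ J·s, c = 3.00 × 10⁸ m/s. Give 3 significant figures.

Power is [E]/[T] = [E]²/ℏ.
1 GeV² → 1/ℏ × (1 GeV in J)² = 2.44 × 10¹⁴ W.
Convert the energy scale: 6.60 × 10³ keV² = 6.60 × 10⁻⁹ GeV².
Result: 6.60 × 10⁻⁹ × 2.44 × 10¹⁴ = 1.61 × 10⁶ W.

1.61 × 10⁶ W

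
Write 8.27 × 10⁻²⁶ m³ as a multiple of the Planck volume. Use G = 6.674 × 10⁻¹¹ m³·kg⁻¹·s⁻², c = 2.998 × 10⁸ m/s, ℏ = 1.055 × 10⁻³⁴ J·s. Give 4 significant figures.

Planck volume: V_P = (ℏG/c³)^(3/2) = 4.224 × 10⁻¹⁰⁵ m³.
8.27 × 10⁻²⁶ / 4.224 × 10⁻¹⁰⁵ = 1.958 × 10⁷⁹

1.958 × 10⁷⁹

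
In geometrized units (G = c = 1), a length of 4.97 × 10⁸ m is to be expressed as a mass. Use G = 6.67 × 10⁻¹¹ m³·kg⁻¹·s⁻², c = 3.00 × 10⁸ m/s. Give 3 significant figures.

Length → mass via c²/G.
4.97 × 10⁸ m × (c²/G) = 6.71 × 10³⁵ kg

6.71 × 10³⁵ kg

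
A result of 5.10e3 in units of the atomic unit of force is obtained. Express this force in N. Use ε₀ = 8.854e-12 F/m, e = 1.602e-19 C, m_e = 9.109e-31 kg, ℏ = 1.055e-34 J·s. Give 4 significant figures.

4.192e-4 N

One atomic unit of force: F_au = E_h/a₀ = m_e²e⁶/((4πε₀)³ℏ⁴) = 8.220e-8 N.
5.10e3 × 8.220e-8 N = 4.192e-4 N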